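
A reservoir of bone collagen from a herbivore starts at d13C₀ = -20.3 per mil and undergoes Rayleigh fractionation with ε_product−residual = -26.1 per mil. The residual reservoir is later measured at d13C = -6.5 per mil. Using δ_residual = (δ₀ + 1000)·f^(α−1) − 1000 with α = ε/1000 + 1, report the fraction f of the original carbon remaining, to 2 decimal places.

0.59

α − 1 = ε/1000 = -0.0261
(δ_res + 1000)/(δ₀ + 1000) = (-6.5 + 1000)/(-20.3 + 1000) = 993.5/979.7 = 1.014086
f = 1.014086^(1/-0.0261) = exp(ln(1.014086)/-0.0261) = exp(0.01399/-0.0261)
f = exp(-0.5359) = 0.5851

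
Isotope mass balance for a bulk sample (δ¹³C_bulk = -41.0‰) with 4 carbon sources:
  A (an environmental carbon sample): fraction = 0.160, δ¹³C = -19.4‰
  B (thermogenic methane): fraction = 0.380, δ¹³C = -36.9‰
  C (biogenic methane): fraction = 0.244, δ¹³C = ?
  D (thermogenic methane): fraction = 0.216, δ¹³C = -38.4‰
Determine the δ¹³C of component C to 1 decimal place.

-63.9‰

Isotope mass balance: δ_bulk = Σ fᵢ·δᵢ.
-41.0 = 0.160×(-19.4) + 0.380×(-36.9) + 0.244×δ_C + 0.216×(-38.4)
0.244·δ_C = -41.0 − (-25.420) = -15.580
δ_C = -15.580 / 0.244 = -63.85‰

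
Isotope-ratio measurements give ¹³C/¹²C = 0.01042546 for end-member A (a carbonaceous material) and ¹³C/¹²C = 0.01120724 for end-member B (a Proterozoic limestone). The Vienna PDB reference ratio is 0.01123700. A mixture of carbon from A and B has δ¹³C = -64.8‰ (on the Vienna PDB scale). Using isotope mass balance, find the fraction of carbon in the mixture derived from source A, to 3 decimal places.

δ_A = (0.01042546/0.01123700 − 1)×1000 = (0.927780 − 1)×1000 = -72.220‰
δ_B = (0.01120724/0.01123700 − 1)×1000 = (0.997352 − 1)×1000 = -2.648‰
f_A = (δ_mix − δ_B)/(δ_A − δ_B) = (-64.8 − (-2.648))/(-72.220 − (-2.648))
f_A = -62.152 / -69.572 = 0.8933

0.893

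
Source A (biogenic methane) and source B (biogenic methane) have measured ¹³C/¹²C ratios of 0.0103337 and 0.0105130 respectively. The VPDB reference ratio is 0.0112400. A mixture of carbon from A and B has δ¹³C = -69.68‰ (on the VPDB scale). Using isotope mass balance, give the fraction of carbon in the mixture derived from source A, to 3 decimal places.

δ_A = (0.0103337/0.0112400 − 1)×1000 = (0.919368 − 1)×1000 = -80.632‰
δ_B = (0.0105130/0.0112400 − 1)×1000 = (0.935320 − 1)×1000 = -64.680‰
f_A = (δ_mix − δ_B)/(δ_A − δ_B) = (-69.68 − (-64.680))/(-80.632 − (-64.680))
f_A = -5.000 / -15.952 = 0.3135

0.313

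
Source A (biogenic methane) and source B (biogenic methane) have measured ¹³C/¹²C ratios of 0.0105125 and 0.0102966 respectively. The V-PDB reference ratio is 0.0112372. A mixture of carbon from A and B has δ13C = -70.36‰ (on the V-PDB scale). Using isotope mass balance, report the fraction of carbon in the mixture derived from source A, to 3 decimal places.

δ_A = (0.0105125/0.0112372 − 1)×1000 = (0.935509 − 1)×1000 = -64.491‰
δ_B = (0.0102966/0.0112372 − 1)×1000 = (0.916296 − 1)×1000 = -83.704‰
f_A = (δ_mix − δ_B)/(δ_A − δ_B) = (-70.36 − (-83.704))/(-64.491 − (-83.704))
f_A = 13.344 / 19.213 = 0.6945

0.695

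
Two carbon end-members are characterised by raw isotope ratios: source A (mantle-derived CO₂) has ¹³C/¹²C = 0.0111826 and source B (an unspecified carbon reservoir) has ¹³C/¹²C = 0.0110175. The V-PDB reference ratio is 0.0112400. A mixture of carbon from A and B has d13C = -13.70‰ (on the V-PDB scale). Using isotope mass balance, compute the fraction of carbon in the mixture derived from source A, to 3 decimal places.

0.415

δ_A = (0.0111826/0.0112400 − 1)×1000 = (0.994893 − 1)×1000 = -5.107‰
δ_B = (0.0110175/0.0112400 − 1)×1000 = (0.980205 − 1)×1000 = -19.795‰
f_A = (δ_mix − δ_B)/(δ_A − δ_B) = (-13.70 − (-19.795))/(-5.107 − (-19.795))
f_A = 6.095 / 14.689 = 0.4150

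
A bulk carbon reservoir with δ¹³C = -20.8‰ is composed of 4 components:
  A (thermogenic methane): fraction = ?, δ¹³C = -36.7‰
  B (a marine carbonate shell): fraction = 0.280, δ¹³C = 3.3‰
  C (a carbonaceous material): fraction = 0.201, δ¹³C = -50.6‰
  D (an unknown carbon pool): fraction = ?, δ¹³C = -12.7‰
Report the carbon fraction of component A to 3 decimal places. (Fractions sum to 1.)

Let f_A and f_D be the unknown fractions; fractions sum to 1 so f_A + f_D = 0.519.
Mass balance: Σ fᵢ·δᵢ = δ_bulk ⇒ f_A·(-36.7) + f_D·(-12.7) = -20.8 − (-9.247) = -11.553
Substitute f_D = 0.519 − f_A:
f_A·(-36.7 − -12.7) = -11.553 − 0.519×(-12.7) = -4.962
f_A = -4.962 / -24.0 = 0.2068

0.207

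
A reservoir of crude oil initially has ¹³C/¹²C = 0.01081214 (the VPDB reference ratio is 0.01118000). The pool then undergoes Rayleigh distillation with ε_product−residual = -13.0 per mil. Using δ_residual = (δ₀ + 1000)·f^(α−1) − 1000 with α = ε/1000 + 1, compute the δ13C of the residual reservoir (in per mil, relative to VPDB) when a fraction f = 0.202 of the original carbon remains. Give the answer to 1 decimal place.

δ₀ = (0.01081214/0.01118000 − 1)×1000 = (0.967097 − 1)×1000 = -32.903 per mil
α − 1 = ε/1000 = -0.0130
f^(α−1) = 0.202^(-0.0130) = 1.021011
δ_res = (-32.903 + 1000) × 1.021011 − 1000 = 987.416 − 1000 = -12.58 per mil

-12.6 per mil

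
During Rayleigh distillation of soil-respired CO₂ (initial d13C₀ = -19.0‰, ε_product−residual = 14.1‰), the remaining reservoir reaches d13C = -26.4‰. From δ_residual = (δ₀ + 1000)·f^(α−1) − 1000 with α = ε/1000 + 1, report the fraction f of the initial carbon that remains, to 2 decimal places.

0.58

α − 1 = ε/1000 = 0.0141
(δ_res + 1000)/(δ₀ + 1000) = (-26.4 + 1000)/(-19.0 + 1000) = 973.6/981.0 = 0.992457
f = 0.992457^(1/0.0141) = exp(ln(0.992457)/0.0141) = exp(-0.00757/0.0141)
f = exp(-0.5370) = 0.5845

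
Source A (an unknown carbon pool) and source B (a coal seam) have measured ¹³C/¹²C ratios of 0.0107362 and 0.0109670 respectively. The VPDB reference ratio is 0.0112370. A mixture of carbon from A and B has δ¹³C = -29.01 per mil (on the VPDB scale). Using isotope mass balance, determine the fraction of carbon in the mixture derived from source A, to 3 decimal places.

δ_A = (0.0107362/0.0112370 − 1)×1000 = (0.955433 − 1)×1000 = -44.567 per mil
δ_B = (0.0109670/0.0112370 − 1)×1000 = (0.975972 − 1)×1000 = -24.028 per mil
f_A = (δ_mix − δ_B)/(δ_A − δ_B) = (-29.01 − (-24.028))/(-44.567 − (-24.028))
f_A = -4.982 / -20.539 = 0.2426

0.243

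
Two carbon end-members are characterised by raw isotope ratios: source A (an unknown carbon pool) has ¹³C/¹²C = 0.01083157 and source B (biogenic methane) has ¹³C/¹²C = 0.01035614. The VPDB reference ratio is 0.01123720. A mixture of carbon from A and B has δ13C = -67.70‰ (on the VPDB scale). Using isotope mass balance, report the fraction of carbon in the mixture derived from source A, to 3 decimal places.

δ_A = (0.01083157/0.01123720 − 1)×1000 = (0.963903 − 1)×1000 = -36.097‰
δ_B = (0.01035614/0.01123720 − 1)×1000 = (0.921594 − 1)×1000 = -78.406‰
f_A = (δ_mix − δ_B)/(δ_A − δ_B) = (-67.70 − (-78.406))/(-36.097 − (-78.406))
f_A = 10.706 / 42.309 = 0.2530

0.253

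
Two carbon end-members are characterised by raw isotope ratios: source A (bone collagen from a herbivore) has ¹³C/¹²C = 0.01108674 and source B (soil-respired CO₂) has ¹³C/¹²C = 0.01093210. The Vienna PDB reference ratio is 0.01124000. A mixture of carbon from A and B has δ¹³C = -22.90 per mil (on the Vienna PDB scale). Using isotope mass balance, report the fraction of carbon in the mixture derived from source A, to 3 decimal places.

δ_A = (0.01108674/0.01124000 − 1)×1000 = (0.986365 − 1)×1000 = -13.635 per mil
δ_B = (0.01093210/0.01124000 − 1)×1000 = (0.972607 − 1)×1000 = -27.393 per mil
f_A = (δ_mix − δ_B)/(δ_A − δ_B) = (-22.90 − (-27.393))/(-13.635 − (-27.393))
f_A = 4.493 / 13.758 = 0.3266

0.327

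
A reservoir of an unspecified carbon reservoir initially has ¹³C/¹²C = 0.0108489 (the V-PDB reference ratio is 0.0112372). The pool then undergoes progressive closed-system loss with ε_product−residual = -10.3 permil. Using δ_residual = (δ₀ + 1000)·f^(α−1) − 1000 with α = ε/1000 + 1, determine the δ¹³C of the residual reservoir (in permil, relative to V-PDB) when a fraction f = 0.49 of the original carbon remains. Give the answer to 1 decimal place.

δ₀ = (0.0108489/0.0112372 − 1)×1000 = (0.965445 − 1)×1000 = -34.555 permil
α − 1 = ε/1000 = -0.0103
f^(α−1) = 0.49^(-0.0103) = 1.007375
δ_res = (-34.555 + 1000) × 1.007375 − 1000 = 972.565 − 1000 = -27.44 permil

-27.4 permil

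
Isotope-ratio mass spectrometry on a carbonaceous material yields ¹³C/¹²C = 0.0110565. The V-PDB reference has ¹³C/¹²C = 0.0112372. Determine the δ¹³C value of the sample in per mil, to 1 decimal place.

δ¹³C = (R_sample / R_standard − 1) × 1000
R_sample / R_standard = 0.0110565 / 0.0112372 = 0.983919
δ¹³C = (0.983919 − 1) × 1000 = -16.08 per mil

-16.1 per mil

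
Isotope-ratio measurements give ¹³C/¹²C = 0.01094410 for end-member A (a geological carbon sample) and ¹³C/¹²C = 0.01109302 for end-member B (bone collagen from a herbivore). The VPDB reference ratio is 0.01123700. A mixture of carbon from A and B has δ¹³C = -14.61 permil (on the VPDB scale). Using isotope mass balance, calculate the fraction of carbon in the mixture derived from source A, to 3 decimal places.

0.136

δ_A = (0.01094410/0.01123700 − 1)×1000 = (0.973934 − 1)×1000 = -26.066 permil
δ_B = (0.01109302/0.01123700 − 1)×1000 = (0.987187 − 1)×1000 = -12.813 permil
f_A = (δ_mix − δ_B)/(δ_A − δ_B) = (-14.61 − (-12.813))/(-26.066 − (-12.813))
f_A = -1.797 / -13.253 = 0.1356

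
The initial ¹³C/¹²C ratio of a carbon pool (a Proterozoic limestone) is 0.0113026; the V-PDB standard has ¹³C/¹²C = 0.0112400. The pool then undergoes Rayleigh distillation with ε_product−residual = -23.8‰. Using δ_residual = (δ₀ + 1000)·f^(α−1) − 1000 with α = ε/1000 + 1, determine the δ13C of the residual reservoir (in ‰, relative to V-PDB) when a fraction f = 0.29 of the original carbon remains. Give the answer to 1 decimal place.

35.6‰

δ₀ = (0.0113026/0.0112400 − 1)×1000 = (1.005569 − 1)×1000 = 5.569‰
α − 1 = ε/1000 = -0.0238
f^(α−1) = 0.29^(-0.0238) = 1.029900
δ_res = (5.569 + 1000) × 1.029900 − 1000 = 1035.636 − 1000 = 35.64‰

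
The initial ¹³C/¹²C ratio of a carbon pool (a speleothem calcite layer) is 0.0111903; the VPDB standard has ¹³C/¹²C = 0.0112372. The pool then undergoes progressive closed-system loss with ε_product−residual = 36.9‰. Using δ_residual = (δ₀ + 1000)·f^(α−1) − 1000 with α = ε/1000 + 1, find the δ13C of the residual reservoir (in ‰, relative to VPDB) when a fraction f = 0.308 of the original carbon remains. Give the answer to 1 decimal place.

δ₀ = (0.0111903/0.0112372 − 1)×1000 = (0.995826 − 1)×1000 = -4.174‰
α − 1 = ε/1000 = 0.0369
f^(α−1) = 0.308^(0.0369) = 0.957475
δ_res = (-4.174 + 1000) × 0.957475 − 1000 = 953.479 − 1000 = -46.52‰

-46.5‰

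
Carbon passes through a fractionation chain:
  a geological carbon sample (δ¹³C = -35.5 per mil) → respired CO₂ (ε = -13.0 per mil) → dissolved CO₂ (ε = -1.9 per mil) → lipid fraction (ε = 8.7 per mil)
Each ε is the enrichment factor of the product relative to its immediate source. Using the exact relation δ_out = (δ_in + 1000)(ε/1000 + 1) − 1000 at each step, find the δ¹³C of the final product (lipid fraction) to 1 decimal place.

-41.6 per mil

step 1: δ = (-35.50 + 1000)·(-13.0/1000 + 1) − 1000 = -48.04 per mil
step 2: δ = (-48.04 + 1000)·(-1.9/1000 + 1) − 1000 = -49.85 per mil
step 3: δ = (-49.85 + 1000)·(8.7/1000 + 1) − 1000 = -41.58 per mil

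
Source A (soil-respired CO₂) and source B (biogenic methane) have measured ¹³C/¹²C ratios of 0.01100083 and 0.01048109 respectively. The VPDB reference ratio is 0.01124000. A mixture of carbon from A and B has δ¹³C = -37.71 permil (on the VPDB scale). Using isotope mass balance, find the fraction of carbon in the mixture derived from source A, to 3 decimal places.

0.645

δ_A = (0.01100083/0.01124000 − 1)×1000 = (0.978722 − 1)×1000 = -21.278 permil
δ_B = (0.01048109/0.01124000 − 1)×1000 = (0.932481 − 1)×1000 = -67.519 permil
f_A = (δ_mix − δ_B)/(δ_A − δ_B) = (-37.71 − (-67.519))/(-21.278 − (-67.519))
f_A = 29.809 / 46.240 = 0.6446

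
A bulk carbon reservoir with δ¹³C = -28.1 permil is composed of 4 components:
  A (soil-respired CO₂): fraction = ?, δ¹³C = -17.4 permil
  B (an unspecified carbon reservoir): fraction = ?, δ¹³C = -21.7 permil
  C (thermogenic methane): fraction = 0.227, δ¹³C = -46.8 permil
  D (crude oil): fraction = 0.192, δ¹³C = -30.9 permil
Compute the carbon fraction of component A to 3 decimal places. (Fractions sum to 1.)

Let f_A and f_B be the unknown fractions; fractions sum to 1 so f_A + f_B = 0.581.
Mass balance: Σ fᵢ·δᵢ = δ_bulk ⇒ f_A·(-17.4) + f_B·(-21.7) = -28.1 − (-16.556) = -11.544
Substitute f_B = 0.581 − f_A:
f_A·(-17.4 − -21.7) = -11.544 − 0.581×(-21.7) = 1.064
f_A = 1.064 / 4.3 = 0.2475

0.247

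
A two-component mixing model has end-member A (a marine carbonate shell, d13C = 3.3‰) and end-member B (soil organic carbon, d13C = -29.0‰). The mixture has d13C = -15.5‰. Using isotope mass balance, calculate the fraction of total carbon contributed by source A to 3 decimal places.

0.418

δ_mix = f_A·δ_A + (1 − f_A)·δ_B  ⇒  f_A = (δ_mix − δ_B)/(δ_A − δ_B)
f_A = (-15.5 − (-29.0)) / (3.3 − (-29.0))
f_A = 13.5 / 32.3 = 0.4180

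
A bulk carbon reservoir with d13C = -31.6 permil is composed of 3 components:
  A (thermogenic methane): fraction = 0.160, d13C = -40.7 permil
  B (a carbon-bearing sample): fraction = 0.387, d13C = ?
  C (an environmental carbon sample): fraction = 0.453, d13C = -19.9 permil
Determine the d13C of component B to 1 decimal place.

-41.5 permil

Isotope mass balance: δ_bulk = Σ fᵢ·δᵢ.
-31.6 = 0.160×(-40.7) + 0.387×δ_B + 0.453×(-19.9)
0.387·δ_B = -31.6 − (-15.527) = -16.073
δ_B = -16.073 / 0.387 = -41.53 permil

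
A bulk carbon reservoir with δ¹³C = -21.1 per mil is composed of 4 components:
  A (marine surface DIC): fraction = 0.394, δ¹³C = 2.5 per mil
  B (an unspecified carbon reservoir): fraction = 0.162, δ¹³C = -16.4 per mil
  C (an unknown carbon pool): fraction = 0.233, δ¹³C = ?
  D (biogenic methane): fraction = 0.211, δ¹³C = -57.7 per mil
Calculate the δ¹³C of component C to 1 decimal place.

Isotope mass balance: δ_bulk = Σ fᵢ·δᵢ.
-21.1 = 0.394×(2.5) + 0.162×(-16.4) + 0.233×δ_C + 0.211×(-57.7)
0.233·δ_C = -21.1 − (-13.846) = -7.254
δ_C = -7.254 / 0.233 = -31.13 per mil

-31.1 per mil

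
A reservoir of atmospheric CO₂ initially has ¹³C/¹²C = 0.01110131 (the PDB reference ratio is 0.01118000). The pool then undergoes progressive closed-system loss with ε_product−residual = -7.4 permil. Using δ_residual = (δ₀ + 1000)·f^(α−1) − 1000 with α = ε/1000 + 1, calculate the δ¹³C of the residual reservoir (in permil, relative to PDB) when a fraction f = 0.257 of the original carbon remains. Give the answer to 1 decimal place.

3.0 permil

δ₀ = (0.01110131/0.01118000 − 1)×1000 = (0.992962 − 1)×1000 = -7.038 permil
α − 1 = ε/1000 = -0.0074
f^(α−1) = 0.257^(-0.0074) = 1.010105
δ_res = (-7.038 + 1000) × 1.010105 − 1000 = 1002.995 − 1000 = 3.00 permil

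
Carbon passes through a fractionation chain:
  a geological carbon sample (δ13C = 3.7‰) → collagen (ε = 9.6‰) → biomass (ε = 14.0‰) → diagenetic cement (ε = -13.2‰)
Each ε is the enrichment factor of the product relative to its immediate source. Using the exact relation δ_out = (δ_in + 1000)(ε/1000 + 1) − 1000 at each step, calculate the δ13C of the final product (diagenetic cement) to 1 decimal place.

step 1: δ = (3.70 + 1000)·(9.6/1000 + 1) − 1000 = 13.34‰
step 2: δ = (13.34 + 1000)·(14.0/1000 + 1) − 1000 = 27.52‰
step 3: δ = (27.52 + 1000)·(-13.2/1000 + 1) − 1000 = 13.96‰

14.0‰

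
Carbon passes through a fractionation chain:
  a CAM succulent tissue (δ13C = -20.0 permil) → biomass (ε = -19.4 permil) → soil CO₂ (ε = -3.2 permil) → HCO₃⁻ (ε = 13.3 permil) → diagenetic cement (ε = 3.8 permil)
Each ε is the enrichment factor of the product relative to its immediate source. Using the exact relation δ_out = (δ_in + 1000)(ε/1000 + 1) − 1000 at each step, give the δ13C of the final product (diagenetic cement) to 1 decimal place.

step 1: δ = (-20.00 + 1000)·(-19.4/1000 + 1) − 1000 = -39.01 permil
step 2: δ = (-39.01 + 1000)·(-3.2/1000 + 1) − 1000 = -42.09 permil
step 3: δ = (-42.09 + 1000)·(13.3/1000 + 1) − 1000 = -29.35 permil
step 4: δ = (-29.35 + 1000)·(3.8/1000 + 1) − 1000 = -25.66 permil

-25.7 permil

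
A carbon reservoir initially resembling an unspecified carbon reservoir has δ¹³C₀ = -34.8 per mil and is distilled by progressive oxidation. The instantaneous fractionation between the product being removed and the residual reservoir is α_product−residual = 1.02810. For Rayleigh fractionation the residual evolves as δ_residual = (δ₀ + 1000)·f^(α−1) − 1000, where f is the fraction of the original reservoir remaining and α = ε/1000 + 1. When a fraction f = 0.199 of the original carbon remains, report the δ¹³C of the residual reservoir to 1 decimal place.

-77.6 per mil

Rayleigh residual: δ_res = (δ₀ + 1000)·f^(α−1) − 1000
α − 1 = 0.02810
f^(α−1) = 0.199^(0.02810) = 0.955648
δ_res = (-34.8 + 1000) × 0.955648 − 1000 = 922.391 − 1000 = -77.61 per mil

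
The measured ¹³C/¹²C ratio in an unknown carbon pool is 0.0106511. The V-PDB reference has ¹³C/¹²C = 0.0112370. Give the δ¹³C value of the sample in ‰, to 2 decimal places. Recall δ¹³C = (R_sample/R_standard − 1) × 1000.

δ¹³C = (R_sample / R_standard − 1) × 1000
R_sample / R_standard = 0.0106511 / 0.0112370 = 0.947860
δ¹³C = (0.947860 − 1) × 1000 = -52.140‰

-52.14‰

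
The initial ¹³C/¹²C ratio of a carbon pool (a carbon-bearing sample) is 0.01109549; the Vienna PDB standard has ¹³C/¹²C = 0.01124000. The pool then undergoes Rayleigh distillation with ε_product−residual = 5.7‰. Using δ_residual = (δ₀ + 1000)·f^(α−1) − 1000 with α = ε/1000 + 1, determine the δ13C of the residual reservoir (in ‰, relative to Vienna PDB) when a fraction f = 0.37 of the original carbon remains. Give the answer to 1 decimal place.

-18.4‰

δ₀ = (0.01109549/0.01124000 − 1)×1000 = (0.987143 − 1)×1000 = -12.857‰
α − 1 = ε/1000 = 0.0057
f^(α−1) = 0.37^(0.0057) = 0.994349
δ_res = (-12.857 + 1000) × 0.994349 − 1000 = 981.565 − 1000 = -18.44‰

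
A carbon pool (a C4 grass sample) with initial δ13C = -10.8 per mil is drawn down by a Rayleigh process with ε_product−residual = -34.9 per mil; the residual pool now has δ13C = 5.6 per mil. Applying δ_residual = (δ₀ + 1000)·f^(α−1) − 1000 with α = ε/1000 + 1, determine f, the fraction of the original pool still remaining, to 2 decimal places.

0.62

α − 1 = ε/1000 = -0.0349
(δ_res + 1000)/(δ₀ + 1000) = (5.6 + 1000)/(-10.8 + 1000) = 1005.6/989.2 = 1.016579
f = 1.016579^(1/-0.0349) = exp(ln(1.016579)/-0.0349) = exp(0.01644/-0.0349)
f = exp(-0.4711) = 0.6243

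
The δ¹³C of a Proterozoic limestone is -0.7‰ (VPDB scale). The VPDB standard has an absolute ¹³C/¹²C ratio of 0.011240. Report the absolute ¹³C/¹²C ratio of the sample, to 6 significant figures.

R_sample = R_standard × (δ¹³C/1000 + 1)
R_sample = 0.011240 × (-0.7/1000 + 1) = 0.011240 × 0.999300
R_sample = 0.0112321

0.0112321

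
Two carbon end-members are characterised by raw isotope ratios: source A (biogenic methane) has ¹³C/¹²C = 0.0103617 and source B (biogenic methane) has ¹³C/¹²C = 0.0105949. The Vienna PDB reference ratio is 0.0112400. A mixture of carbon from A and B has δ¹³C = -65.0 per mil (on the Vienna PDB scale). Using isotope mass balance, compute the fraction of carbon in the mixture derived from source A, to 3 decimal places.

0.367

δ_A = (0.0103617/0.0112400 − 1)×1000 = (0.921859 − 1)×1000 = -78.141 per mil
δ_B = (0.0105949/0.0112400 − 1)×1000 = (0.942607 − 1)×1000 = -57.393 per mil
f_A = (δ_mix − δ_B)/(δ_A − δ_B) = (-65.0 − (-57.393))/(-78.141 − (-57.393))
f_A = -7.607 / -20.747 = 0.3666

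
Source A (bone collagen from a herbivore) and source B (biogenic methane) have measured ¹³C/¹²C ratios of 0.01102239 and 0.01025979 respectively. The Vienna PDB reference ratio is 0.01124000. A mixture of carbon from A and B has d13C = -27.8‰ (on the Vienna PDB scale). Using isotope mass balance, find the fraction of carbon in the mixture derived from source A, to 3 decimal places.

0.876

δ_A = (0.01102239/0.01124000 − 1)×1000 = (0.980640 − 1)×1000 = -19.360‰
δ_B = (0.01025979/0.01124000 − 1)×1000 = (0.912793 − 1)×1000 = -87.207‰
f_A = (δ_mix − δ_B)/(δ_A − δ_B) = (-27.8 − (-87.207))/(-19.360 − (-87.207))
f_A = 59.407 / 67.847 = 0.8756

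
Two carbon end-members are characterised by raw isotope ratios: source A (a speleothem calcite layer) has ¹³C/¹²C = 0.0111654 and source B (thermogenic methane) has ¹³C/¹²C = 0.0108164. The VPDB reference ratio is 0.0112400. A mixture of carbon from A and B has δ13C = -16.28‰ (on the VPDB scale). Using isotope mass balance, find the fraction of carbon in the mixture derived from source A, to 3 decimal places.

0.689

δ_A = (0.0111654/0.0112400 − 1)×1000 = (0.993363 − 1)×1000 = -6.637‰
δ_B = (0.0108164/0.0112400 − 1)×1000 = (0.962313 − 1)×1000 = -37.687‰
f_A = (δ_mix − δ_B)/(δ_A − δ_B) = (-16.28 − (-37.687))/(-6.637 − (-37.687))
f_A = 21.407 / 31.050 = 0.6894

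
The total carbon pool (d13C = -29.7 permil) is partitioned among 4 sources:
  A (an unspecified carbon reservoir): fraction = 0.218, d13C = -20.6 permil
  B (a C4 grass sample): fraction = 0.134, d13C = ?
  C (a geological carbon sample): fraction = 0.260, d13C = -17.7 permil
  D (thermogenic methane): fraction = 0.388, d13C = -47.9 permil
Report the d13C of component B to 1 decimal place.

Isotope mass balance: δ_bulk = Σ fᵢ·δᵢ.
-29.7 = 0.218×(-20.6) + 0.134×δ_B + 0.260×(-17.7) + 0.388×(-47.9)
0.134·δ_B = -29.7 − (-27.678) = -2.022
δ_B = -2.022 / 0.134 = -15.09 permil

-15.1 permil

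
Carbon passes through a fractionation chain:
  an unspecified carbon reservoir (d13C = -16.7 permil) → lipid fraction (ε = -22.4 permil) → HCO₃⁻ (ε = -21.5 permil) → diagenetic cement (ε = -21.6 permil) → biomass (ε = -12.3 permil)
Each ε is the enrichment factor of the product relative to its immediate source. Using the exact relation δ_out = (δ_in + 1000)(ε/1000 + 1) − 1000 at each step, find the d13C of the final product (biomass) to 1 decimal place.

step 1: δ = (-16.70 + 1000)·(-22.4/1000 + 1) − 1000 = -38.73 permil
step 2: δ = (-38.73 + 1000)·(-21.5/1000 + 1) − 1000 = -59.39 permil
step 3: δ = (-59.39 + 1000)·(-21.6/1000 + 1) − 1000 = -79.71 permil
step 4: δ = (-79.71 + 1000)·(-12.3/1000 + 1) − 1000 = -91.03 permil

-91.0 permil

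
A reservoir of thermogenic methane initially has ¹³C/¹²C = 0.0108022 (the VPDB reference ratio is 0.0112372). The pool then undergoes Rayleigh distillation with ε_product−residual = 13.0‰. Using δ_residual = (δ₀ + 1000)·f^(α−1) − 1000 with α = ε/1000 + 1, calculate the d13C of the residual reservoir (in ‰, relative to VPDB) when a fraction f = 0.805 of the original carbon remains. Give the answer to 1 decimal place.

-41.4‰

δ₀ = (0.0108022/0.0112372 − 1)×1000 = (0.961289 − 1)×1000 = -38.711‰
α − 1 = ε/1000 = 0.0130
f^(α−1) = 0.805^(0.0130) = 0.997184
δ_res = (-38.711 + 1000) × 0.997184 − 1000 = 958.582 − 1000 = -41.42‰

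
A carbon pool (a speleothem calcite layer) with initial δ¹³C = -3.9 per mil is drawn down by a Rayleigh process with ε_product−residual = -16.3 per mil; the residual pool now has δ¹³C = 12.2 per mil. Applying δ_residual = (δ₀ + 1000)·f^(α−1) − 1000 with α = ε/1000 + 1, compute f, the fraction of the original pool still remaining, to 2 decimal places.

α − 1 = ε/1000 = -0.0163
(δ_res + 1000)/(δ₀ + 1000) = (12.2 + 1000)/(-3.9 + 1000) = 1012.2/996.1 = 1.016163
f = 1.016163^(1/-0.0163) = exp(ln(1.016163)/-0.0163) = exp(0.01603/-0.0163)
f = exp(-0.9837) = 0.3739

0.37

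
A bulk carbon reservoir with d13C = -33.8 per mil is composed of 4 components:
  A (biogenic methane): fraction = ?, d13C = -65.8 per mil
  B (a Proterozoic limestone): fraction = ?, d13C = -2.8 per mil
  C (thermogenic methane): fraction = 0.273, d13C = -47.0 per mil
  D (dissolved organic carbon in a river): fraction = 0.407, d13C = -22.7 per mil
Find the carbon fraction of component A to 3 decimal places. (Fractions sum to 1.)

0.172

Let f_A and f_B be the unknown fractions; fractions sum to 1 so f_A + f_B = 0.320.
Mass balance: Σ fᵢ·δᵢ = δ_bulk ⇒ f_A·(-65.8) + f_B·(-2.8) = -33.8 − (-22.070) = -11.730
Substitute f_B = 0.320 − f_A:
f_A·(-65.8 − -2.8) = -11.730 − 0.320×(-2.8) = -10.834
f_A = -10.834 / -63.0 = 0.1720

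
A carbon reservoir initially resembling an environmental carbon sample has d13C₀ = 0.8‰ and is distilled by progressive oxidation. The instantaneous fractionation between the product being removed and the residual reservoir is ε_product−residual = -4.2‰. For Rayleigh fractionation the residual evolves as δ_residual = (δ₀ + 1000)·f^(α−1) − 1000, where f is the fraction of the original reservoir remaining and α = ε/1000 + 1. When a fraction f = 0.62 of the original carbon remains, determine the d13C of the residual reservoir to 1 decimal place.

2.8‰

Rayleigh residual: δ_res = (δ₀ + 1000)·f^(α−1) − 1000
α = ε/1000 + 1 = 0.99580, so α − 1 = -0.00420
f^(α−1) = 0.62^(-0.00420) = 1.002010
δ_res = (0.8 + 1000) × 1.002010 − 1000 = 1002.811 − 1000 = 2.81‰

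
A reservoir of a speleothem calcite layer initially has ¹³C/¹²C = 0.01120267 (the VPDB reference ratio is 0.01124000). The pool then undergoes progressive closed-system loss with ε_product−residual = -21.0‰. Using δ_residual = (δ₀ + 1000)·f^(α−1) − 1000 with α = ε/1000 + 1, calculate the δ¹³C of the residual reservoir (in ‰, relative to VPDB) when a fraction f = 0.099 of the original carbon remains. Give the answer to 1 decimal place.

46.3‰

δ₀ = (0.01120267/0.01124000 − 1)×1000 = (0.996679 − 1)×1000 = -3.321‰
α − 1 = ε/1000 = -0.0210
f^(α−1) = 0.099^(-0.0210) = 1.049764
δ_res = (-3.321 + 1000) × 1.049764 − 1000 = 1046.278 − 1000 = 46.28‰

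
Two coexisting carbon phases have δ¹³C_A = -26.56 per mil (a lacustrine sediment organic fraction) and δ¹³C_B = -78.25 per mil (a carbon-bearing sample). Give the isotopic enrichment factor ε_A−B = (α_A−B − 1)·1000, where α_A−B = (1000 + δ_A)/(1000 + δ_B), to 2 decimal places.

α_A−B = (1000 + -26.56) / (1000 + -78.25) = 973.44 / 921.75 = 1.056078
ε_A−B = (1.056078 − 1) × 1000 = 56.078 per mil
(The approximation ε ≈ δ_A − δ_B would give 51.69 per mil.)

56.08 per mil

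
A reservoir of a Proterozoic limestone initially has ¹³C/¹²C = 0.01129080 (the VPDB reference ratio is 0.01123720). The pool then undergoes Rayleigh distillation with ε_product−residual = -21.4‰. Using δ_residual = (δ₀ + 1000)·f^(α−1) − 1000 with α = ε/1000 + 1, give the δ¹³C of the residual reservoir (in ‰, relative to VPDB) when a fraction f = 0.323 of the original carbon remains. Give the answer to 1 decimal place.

δ₀ = (0.01129080/0.01123720 − 1)×1000 = (1.004770 − 1)×1000 = 4.770‰
α − 1 = ε/1000 = -0.0214
f^(α−1) = 0.323^(-0.0214) = 1.024479
δ_res = (4.770 + 1000) × 1.024479 − 1000 = 1029.366 − 1000 = 29.37‰

29.4‰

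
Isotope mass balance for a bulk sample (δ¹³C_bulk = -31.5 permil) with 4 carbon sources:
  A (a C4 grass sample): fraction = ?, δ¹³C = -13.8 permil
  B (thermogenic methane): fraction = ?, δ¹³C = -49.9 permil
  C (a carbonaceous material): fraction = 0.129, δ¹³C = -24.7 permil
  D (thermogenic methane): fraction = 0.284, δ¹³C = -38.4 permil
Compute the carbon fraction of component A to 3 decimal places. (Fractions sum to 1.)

0.329

Let f_A and f_B be the unknown fractions; fractions sum to 1 so f_A + f_B = 0.587.
Mass balance: Σ fᵢ·δᵢ = δ_bulk ⇒ f_A·(-13.8) + f_B·(-49.9) = -31.5 − (-14.092) = -17.408
Substitute f_B = 0.587 − f_A:
f_A·(-13.8 − -49.9) = -17.408 − 0.587×(-49.9) = 11.883
f_A = 11.883 / 36.1 = 0.3292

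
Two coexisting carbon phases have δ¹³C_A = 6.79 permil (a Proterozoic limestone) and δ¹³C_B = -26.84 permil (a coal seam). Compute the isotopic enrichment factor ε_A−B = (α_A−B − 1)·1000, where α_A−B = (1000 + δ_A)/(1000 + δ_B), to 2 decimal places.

α_A−B = (1000 + 6.79) / (1000 + -26.84) = 1006.79 / 973.16 = 1.034558
ε_A−B = (1.034558 − 1) × 1000 = 34.558 permil
(The approximation ε ≈ δ_A − δ_B would give 33.63 permil.)

34.56 permil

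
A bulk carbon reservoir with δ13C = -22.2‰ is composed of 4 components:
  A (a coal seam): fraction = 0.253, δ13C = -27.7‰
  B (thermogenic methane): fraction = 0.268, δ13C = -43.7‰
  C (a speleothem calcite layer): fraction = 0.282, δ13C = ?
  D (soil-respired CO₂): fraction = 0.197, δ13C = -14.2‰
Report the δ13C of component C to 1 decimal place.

-2.4‰

Isotope mass balance: δ_bulk = Σ fᵢ·δᵢ.
-22.2 = 0.253×(-27.7) + 0.268×(-43.7) + 0.282×δ_C + 0.197×(-14.2)
0.282·δ_C = -22.2 − (-21.517) = -0.683
δ_C = -0.683 / 0.282 = -2.42‰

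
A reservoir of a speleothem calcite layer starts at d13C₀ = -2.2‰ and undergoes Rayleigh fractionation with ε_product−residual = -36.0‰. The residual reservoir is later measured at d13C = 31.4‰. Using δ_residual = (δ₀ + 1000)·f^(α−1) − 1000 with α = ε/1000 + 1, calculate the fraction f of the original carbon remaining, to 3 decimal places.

α − 1 = ε/1000 = -0.0360
(δ_res + 1000)/(δ₀ + 1000) = (31.4 + 1000)/(-2.2 + 1000) = 1031.4/997.8 = 1.033674
f = 1.033674^(1/-0.0360) = exp(ln(1.033674)/-0.0360) = exp(0.03312/-0.0360)
f = exp(-0.9200) = 0.3985

0.399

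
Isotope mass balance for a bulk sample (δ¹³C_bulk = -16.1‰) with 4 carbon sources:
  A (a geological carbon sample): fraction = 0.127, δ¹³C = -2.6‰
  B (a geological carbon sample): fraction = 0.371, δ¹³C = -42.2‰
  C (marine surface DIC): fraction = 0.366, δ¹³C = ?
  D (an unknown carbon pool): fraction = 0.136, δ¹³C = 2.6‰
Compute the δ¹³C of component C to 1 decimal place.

Isotope mass balance: δ_bulk = Σ fᵢ·δᵢ.
-16.1 = 0.127×(-2.6) + 0.371×(-42.2) + 0.366×δ_C + 0.136×(2.6)
0.366·δ_C = -16.1 − (-15.633) = -0.467
δ_C = -0.467 / 0.366 = -1.28‰

-1.3‰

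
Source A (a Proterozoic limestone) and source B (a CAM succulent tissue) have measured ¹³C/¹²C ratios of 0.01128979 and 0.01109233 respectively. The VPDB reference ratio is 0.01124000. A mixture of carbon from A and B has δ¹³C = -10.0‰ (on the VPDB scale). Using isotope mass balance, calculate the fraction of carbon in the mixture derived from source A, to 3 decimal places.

δ_A = (0.01128979/0.01124000 − 1)×1000 = (1.004430 − 1)×1000 = 4.430‰
δ_B = (0.01109233/0.01124000 − 1)×1000 = (0.986862 − 1)×1000 = -13.138‰
f_A = (δ_mix − δ_B)/(δ_A − δ_B) = (-10.0 − (-13.138))/(4.430 − (-13.138))
f_A = 3.138 / 17.568 = 0.1786

0.179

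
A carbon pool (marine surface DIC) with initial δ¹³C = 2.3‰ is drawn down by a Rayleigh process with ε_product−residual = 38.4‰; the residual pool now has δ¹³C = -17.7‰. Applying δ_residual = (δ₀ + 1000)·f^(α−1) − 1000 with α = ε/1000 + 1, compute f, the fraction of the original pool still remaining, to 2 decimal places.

0.59

α − 1 = ε/1000 = 0.0384
(δ_res + 1000)/(δ₀ + 1000) = (-17.7 + 1000)/(2.3 + 1000) = 982.3/1002.3 = 0.980046
f = 0.980046^(1/0.0384) = exp(ln(0.980046)/0.0384) = exp(-0.02016/0.0384)
f = exp(-0.5249) = 0.5916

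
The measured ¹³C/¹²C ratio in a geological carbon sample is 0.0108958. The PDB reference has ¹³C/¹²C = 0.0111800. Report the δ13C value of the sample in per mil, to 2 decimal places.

δ13C = (R_sample / R_standard − 1) × 1000
R_sample / R_standard = 0.0108958 / 0.0111800 = 0.974580
δ13C = (0.974580 − 1) × 1000 = -25.420 per mil

-25.42 per mil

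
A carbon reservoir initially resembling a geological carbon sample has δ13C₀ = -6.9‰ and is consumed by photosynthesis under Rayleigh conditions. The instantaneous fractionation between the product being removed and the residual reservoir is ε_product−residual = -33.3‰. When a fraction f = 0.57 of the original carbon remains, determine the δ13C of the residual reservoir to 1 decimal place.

Rayleigh residual: δ_res = (δ₀ + 1000)·f^(α−1) − 1000
α = ε/1000 + 1 = 0.96670, so α − 1 = -0.03330
f^(α−1) = 0.57^(-0.03330) = 1.018895
δ_res = (-6.9 + 1000) × 1.018895 − 1000 = 1011.864 − 1000 = 11.86‰

11.9‰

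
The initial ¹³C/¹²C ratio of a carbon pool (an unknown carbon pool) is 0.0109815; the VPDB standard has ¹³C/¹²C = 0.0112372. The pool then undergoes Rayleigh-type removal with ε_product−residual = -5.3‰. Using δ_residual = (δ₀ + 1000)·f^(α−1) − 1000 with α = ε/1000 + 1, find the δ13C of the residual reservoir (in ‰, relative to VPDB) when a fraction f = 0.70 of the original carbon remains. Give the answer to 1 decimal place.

δ₀ = (0.0109815/0.0112372 − 1)×1000 = (0.977245 − 1)×1000 = -22.755‰
α − 1 = ε/1000 = -0.0053
f^(α−1) = 0.70^(-0.0053) = 1.001892
δ_res = (-22.755 + 1000) × 1.001892 − 1000 = 979.094 − 1000 = -20.91‰

-20.9‰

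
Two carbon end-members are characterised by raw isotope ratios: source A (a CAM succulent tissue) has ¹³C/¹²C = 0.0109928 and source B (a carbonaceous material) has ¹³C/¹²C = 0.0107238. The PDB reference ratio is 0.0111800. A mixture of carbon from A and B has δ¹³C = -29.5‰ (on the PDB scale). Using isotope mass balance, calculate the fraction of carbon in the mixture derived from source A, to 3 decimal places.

δ_A = (0.0109928/0.0111800 − 1)×1000 = (0.983256 − 1)×1000 = -16.744‰
δ_B = (0.0107238/0.0111800 − 1)×1000 = (0.959195 − 1)×1000 = -40.805‰
f_A = (δ_mix − δ_B)/(δ_A − δ_B) = (-29.5 − (-40.805))/(-16.744 − (-40.805))
f_A = 11.305 / 24.061 = 0.4699

0.470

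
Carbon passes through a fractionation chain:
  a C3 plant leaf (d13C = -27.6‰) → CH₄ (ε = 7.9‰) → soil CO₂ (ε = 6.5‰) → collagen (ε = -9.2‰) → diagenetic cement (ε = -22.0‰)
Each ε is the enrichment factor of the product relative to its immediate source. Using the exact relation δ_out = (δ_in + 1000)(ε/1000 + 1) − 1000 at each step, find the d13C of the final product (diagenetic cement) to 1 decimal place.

step 1: δ = (-27.60 + 1000)·(7.9/1000 + 1) − 1000 = -19.92‰
step 2: δ = (-19.92 + 1000)·(6.5/1000 + 1) − 1000 = -13.55‰
step 3: δ = (-13.55 + 1000)·(-9.2/1000 + 1) − 1000 = -22.62‰
step 4: δ = (-22.62 + 1000)·(-22.0/1000 + 1) − 1000 = -44.13‰

-44.1‰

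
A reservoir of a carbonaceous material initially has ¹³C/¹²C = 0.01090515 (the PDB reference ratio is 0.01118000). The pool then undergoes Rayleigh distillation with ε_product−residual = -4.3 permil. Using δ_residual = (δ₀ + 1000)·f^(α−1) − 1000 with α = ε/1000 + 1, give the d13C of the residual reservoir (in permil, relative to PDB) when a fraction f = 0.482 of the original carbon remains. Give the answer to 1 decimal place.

δ₀ = (0.01090515/0.01118000 − 1)×1000 = (0.975416 − 1)×1000 = -24.584 permil
α − 1 = ε/1000 = -0.0043
f^(α−1) = 0.482^(-0.0043) = 1.003143
δ_res = (-24.584 + 1000) × 1.003143 − 1000 = 978.482 − 1000 = -21.52 permil

-21.5 permil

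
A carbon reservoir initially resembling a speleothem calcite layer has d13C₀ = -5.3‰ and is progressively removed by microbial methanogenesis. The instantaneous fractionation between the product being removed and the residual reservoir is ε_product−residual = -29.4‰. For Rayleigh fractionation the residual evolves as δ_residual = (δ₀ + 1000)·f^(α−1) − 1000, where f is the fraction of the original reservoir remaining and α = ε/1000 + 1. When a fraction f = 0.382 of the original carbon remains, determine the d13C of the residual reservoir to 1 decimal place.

23.2‰

Rayleigh residual: δ_res = (δ₀ + 1000)·f^(α−1) − 1000
α = ε/1000 + 1 = 0.97060, so α − 1 = -0.02940
f^(α−1) = 0.382^(-0.02940) = 1.028697
δ_res = (-5.3 + 1000) × 1.028697 − 1000 = 1023.245 − 1000 = 23.24‰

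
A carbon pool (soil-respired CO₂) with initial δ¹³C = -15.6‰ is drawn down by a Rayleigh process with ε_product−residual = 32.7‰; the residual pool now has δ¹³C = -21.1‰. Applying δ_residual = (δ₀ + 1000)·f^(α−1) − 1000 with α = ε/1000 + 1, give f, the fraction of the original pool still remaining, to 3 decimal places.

0.843

α − 1 = ε/1000 = 0.0327
(δ_res + 1000)/(δ₀ + 1000) = (-21.1 + 1000)/(-15.6 + 1000) = 978.9/984.4 = 0.994413
f = 0.994413^(1/0.0327) = exp(ln(0.994413)/0.0327) = exp(-0.00560/0.0327)
f = exp(-0.1713) = 0.8425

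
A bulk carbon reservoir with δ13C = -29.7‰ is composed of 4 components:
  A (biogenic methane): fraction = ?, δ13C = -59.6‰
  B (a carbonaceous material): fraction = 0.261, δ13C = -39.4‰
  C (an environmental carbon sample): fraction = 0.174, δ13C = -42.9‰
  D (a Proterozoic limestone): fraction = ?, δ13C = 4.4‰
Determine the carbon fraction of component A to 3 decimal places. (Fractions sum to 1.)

0.226

Let f_A and f_D be the unknown fractions; fractions sum to 1 so f_A + f_D = 0.565.
Mass balance: Σ fᵢ·δᵢ = δ_bulk ⇒ f_A·(-59.6) + f_D·(4.4) = -29.7 − (-17.748) = -11.952
Substitute f_D = 0.565 − f_A:
f_A·(-59.6 − 4.4) = -11.952 − 0.565×(4.4) = -14.438
f_A = -14.438 / -64.0 = 0.2256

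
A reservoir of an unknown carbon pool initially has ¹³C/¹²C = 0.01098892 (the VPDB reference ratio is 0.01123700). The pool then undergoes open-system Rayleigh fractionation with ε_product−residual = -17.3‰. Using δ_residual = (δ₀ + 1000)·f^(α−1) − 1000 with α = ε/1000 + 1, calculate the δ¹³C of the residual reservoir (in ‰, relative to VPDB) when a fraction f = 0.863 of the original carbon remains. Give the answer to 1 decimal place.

δ₀ = (0.01098892/0.01123700 − 1)×1000 = (0.977923 − 1)×1000 = -22.077‰
α − 1 = ε/1000 = -0.0173
f^(α−1) = 0.863^(-0.0173) = 1.002552
δ_res = (-22.077 + 1000) × 1.002552 − 1000 = 980.419 − 1000 = -19.58‰

-19.6‰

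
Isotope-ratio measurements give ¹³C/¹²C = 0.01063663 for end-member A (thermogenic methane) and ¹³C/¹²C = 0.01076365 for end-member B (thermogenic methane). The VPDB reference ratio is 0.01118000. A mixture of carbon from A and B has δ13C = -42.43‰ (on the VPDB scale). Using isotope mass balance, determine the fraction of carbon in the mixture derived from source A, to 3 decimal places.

0.457

δ_A = (0.01063663/0.01118000 − 1)×1000 = (0.951398 − 1)×1000 = -48.602‰
δ_B = (0.01076365/0.01118000 − 1)×1000 = (0.962759 − 1)×1000 = -37.241‰
f_A = (δ_mix − δ_B)/(δ_A − δ_B) = (-42.43 − (-37.241))/(-48.602 − (-37.241))
f_A = -5.189 / -11.361 = 0.4568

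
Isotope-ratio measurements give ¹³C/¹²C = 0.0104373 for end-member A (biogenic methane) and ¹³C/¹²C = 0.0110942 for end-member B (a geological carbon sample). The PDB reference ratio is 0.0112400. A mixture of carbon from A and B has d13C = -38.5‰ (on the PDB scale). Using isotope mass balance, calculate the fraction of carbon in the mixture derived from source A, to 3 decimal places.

0.437

δ_A = (0.0104373/0.0112400 − 1)×1000 = (0.928585 − 1)×1000 = -71.415‰
δ_B = (0.0110942/0.0112400 − 1)×1000 = (0.987028 − 1)×1000 = -12.972‰
f_A = (δ_mix − δ_B)/(δ_A − δ_B) = (-38.5 − (-12.972))/(-71.415 − (-12.972))
f_A = -25.528 / -58.443 = 0.4368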